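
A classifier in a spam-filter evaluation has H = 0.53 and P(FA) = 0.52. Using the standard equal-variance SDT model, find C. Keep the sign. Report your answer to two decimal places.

C = -0.06

z(H) = 0.0753
z(FA) = 0.0502
c = −½·[z(H) + z(FA)] = −0.5 × (0.0753 + 0.0502) = -0.06275
c < 0: the classifier has a liberal response bias.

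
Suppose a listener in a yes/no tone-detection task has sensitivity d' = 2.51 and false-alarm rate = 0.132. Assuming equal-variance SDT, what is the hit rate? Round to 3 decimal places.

z(false-alarm rate) = z(0.132) = -1.1170
z(H) = z(FA) + d' = -1.1170 + 2.51 = 1.3930
hit rate = Φ(1.3930) = 0.9182

hit rate = 0.918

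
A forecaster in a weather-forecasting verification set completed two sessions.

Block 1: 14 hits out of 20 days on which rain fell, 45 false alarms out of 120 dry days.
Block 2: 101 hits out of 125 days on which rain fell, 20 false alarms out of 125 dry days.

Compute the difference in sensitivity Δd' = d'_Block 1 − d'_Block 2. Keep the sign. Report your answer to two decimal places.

Δd' = -1.02

Block 1: z(0.7000) = 0.524, z(0.3750) = -0.319, d' = 0.843
Block 2: z(0.8080) = 0.871, z(0.1600) = -0.994, d' = 1.865
Δd' = d'_Block 1 − d'_Block 2 = 0.843 − 1.865 = -1.022
Block 2 has the higher sensitivity.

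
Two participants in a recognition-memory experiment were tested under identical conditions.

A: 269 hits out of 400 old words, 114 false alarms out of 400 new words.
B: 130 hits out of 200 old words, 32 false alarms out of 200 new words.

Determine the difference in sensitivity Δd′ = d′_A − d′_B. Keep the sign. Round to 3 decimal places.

Δd′ = -0.365

A: z(0.6725) = 0.4468, z(0.2850) = -0.5681, d' = 1.0149
B: z(0.6500) = 0.3853, z(0.1600) = -0.9945, d' = 1.3798
Δd' = d'_A − d'_B = 1.0149 − 1.3798 = -0.3649
B has the higher sensitivity.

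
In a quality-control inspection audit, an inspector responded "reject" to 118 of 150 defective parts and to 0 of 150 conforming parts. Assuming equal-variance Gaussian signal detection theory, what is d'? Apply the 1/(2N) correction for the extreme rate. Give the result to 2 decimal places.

The false-alarm rate is 0/150 = 0, so apply the 1/(2N) correction: FA → 1/(2·150) = 0.00333.
z(H) = z(0.78667) = 0.795
z(FA) = z(0.00333) = -2.713
d' = 0.795 − (-2.713) = 3.508

d' = 3.51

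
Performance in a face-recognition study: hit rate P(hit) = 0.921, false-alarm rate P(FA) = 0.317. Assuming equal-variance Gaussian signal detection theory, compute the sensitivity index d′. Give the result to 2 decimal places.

z(H) = z(0.921) = 1.4118
z(FA) = z(0.317) = -0.4761
d' = z(H) − z(FA) = 1.4118 − (-0.4761) = 1.8879

d′ = 1.89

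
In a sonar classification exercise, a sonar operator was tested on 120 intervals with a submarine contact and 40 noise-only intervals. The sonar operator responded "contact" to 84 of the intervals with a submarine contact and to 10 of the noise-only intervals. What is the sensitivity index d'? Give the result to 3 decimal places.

H = 84/120 = 0.7000
FA = 10/40 = 0.2500
z(0.7000) = 0.5244, z(0.2500) = -0.6745
d' = z(H) − z(FA) = 0.5244 − (-0.6745) = 1.1989

d' = 1.199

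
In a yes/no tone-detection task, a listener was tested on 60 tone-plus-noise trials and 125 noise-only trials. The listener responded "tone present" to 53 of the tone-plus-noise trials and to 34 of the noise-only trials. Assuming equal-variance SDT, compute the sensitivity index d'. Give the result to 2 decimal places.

d' = 1.80

H = 53/60 = 0.8833
FA = 34/125 = 0.2720
Φ⁻¹(H) = Φ⁻¹(0.8833) = 1.192
Φ⁻¹(FA) = Φ⁻¹(0.2720) = -0.607
d' = z(H) − z(FA) = 1.192 − (-0.607) = 1.799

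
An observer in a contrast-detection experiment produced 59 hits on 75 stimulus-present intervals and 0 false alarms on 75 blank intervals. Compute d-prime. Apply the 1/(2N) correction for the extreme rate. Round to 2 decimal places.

d-prime = 3.27

The false-alarm rate is 0/75 = 0, so apply the 1/(2N) correction: FA → 1/(2·75) = 0.00667.
z(H) = z(0.78667) = 0.795
z(FA) = z(0.00667) = -2.475
d' = 0.795 − (-2.475) = 3.270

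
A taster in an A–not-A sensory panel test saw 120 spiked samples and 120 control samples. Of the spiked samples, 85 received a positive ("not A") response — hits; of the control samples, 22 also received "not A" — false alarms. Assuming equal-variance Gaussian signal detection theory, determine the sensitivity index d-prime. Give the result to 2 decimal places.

H = 85/120 = 0.7083
FA = 22/120 = 0.1833
Φ⁻¹(0.7083) = 0.5484, Φ⁻¹(0.1833) = -0.9029
d' = z(H) − z(FA) = 0.5484 − (-0.9029) = 1.4513

d-prime = 1.45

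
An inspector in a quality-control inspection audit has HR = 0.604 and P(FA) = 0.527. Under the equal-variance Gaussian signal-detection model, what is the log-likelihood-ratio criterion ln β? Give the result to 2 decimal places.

ln β = -0.03

Φ⁻¹(0.604) = 0.264, Φ⁻¹(0.527) = 0.068
ln β = −½·[z(H)² − z(FA)²] = −0.5 × (0.070 − 0.005) = -0.0325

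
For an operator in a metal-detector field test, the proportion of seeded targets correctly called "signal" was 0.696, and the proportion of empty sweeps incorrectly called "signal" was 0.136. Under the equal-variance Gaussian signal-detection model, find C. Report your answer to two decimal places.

Φ⁻¹(H) = 0.5129
Φ⁻¹(FA) = -1.0985
c = −½·[z(H) + z(FA)] = −0.5 × (0.5129 + (-1.0985)) = 0.2928
c > 0: the operator has a conservative response bias.

C = 0.29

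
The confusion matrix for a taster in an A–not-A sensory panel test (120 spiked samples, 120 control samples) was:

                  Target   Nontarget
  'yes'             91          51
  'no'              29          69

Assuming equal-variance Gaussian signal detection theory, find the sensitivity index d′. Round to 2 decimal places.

d′ = 0.89

H = 91/120 = 0.7583
FA = 51/120 = 0.4250
z(0.7583) = 0.701, z(0.4250) = -0.189
d' = z(H) − z(FA) = 0.701 − (-0.189) = 0.890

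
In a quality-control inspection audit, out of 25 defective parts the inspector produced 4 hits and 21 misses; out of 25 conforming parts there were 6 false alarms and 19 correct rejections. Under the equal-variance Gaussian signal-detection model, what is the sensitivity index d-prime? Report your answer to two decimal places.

H = 4/25 = 0.1600
FA = 6/25 = 0.2400
Φ⁻¹(H) = Φ⁻¹(0.1600) = -0.9945
Φ⁻¹(FA) = Φ⁻¹(0.2400) = -0.7063
d' = z(H) − z(FA) = -0.9945 − (-0.7063) = -0.2882

d-prime = -0.29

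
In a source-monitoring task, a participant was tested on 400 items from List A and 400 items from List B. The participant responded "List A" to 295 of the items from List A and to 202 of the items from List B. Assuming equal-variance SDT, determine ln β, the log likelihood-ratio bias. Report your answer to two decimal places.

H = 295/400 = 0.7375
FA = 202/400 = 0.5050
z(H) = z(0.7375) = 0.636
z(FA) = z(0.5050) = 0.013
ln β = −½·[z(H)² − z(FA)²] = −0.5 × (0.404 − 0.000) = -0.202

ln β = -0.20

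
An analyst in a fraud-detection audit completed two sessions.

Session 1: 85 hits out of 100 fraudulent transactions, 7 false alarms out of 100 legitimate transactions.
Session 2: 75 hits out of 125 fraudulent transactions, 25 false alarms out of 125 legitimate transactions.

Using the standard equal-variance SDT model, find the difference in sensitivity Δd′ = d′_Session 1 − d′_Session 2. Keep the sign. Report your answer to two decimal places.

Session 1: z(0.8500) = 1.036, z(0.0700) = -1.476, d' = 2.512
Session 2: z(0.6000) = 0.253, z(0.2000) = -0.842, d' = 1.095
Δd' = d'_Session 1 − d'_Session 2 = 2.512 − 1.095 = 1.417
Session 1 has the higher sensitivity.

Δd′ = 1.42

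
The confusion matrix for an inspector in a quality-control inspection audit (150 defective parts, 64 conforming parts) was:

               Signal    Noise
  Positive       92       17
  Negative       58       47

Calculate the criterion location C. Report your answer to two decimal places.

H = 92/150 = 0.6133
FA = 17/64 = 0.2656
Φ⁻¹(0.6133) = 0.288, Φ⁻¹(0.2656) = -0.626
c = −½·[z(H) + z(FA)] = −0.5 × (0.288 + (-0.626)) = 0.169
c > 0: the inspector has a conservative response bias.

C = 0.17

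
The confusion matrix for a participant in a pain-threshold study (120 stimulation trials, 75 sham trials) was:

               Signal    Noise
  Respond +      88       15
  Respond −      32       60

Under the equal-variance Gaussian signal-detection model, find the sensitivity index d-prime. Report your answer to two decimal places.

H = 88/120 = 0.7333
FA = 15/75 = 0.2000
z(H) = z(0.7333) = 0.6228
z(FA) = z(0.2000) = -0.8416
d' = z(H) − z(FA) = 0.6228 − (-0.8416) = 1.4644

d-prime = 1.46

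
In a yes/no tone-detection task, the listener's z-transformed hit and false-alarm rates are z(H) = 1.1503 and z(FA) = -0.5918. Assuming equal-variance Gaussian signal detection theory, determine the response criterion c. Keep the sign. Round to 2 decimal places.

c = -0.28

c = −½·[z(H) + z(FA)] = −½·(1.1503 + (-0.5918)) = -0.27925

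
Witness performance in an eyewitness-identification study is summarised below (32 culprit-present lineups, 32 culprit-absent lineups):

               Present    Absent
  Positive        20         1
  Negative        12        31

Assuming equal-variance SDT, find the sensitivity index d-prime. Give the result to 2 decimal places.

H = 20/32 = 0.6250
FA = 1/32 = 0.0312
z(H) = 0.319
z(FA) = -1.863
d' = z(H) − z(FA) = 0.319 − (-1.863) = 2.182

d-prime = 2.18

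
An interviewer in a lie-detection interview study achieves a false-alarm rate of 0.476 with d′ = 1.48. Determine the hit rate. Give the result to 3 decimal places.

hit rate = 0.922

z(false-alarm rate) = z(0.476) = -0.0602
z(H) = z(FA) + d' = -0.0602 + 1.48 = 1.4198
hit rate = Φ(1.4198) = 0.9222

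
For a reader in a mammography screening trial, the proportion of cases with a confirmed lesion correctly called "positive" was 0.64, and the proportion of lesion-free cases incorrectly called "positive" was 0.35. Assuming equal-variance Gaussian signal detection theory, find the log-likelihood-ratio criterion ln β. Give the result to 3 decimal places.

z(0.64) = 0.3585, z(0.35) = -0.3853
ln β = −½·[z(H)² − z(FA)²] = −0.5 × (0.1285 − 0.1485) = 0.0100

ln β = 0.010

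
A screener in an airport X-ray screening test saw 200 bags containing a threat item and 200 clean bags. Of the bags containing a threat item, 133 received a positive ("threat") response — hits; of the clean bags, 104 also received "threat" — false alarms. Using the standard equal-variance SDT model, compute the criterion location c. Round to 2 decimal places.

c = -0.24

H = 133/200 = 0.6650
FA = 104/200 = 0.5200
z(0.6650) = 0.4261, z(0.5200) = 0.0502
c = −½·[z(H) + z(FA)] = −0.5 × (0.4261 + 0.0502) = -0.23815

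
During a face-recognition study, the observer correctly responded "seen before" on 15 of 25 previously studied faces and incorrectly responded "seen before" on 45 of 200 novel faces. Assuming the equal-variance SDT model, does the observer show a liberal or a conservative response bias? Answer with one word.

z(H) = 0.253, z(FA) = -0.755
c = −½·(z(H) + z(FA)) = 0.251
c > 0 → conservative criterion (biased toward responding “no”).

conservative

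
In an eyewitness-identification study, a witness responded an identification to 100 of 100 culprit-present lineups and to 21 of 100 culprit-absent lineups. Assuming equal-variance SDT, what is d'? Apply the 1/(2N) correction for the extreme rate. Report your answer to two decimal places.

The hit rate is 100/100 = 1, so apply the 1/(2N) correction: H → 1 − 1/(2·100) = 0.99500.
z(H) = z(0.99500) = 2.576
z(FA) = z(0.21000) = -0.806
d' = 2.576 − (-0.806) = 3.382

d' = 3.38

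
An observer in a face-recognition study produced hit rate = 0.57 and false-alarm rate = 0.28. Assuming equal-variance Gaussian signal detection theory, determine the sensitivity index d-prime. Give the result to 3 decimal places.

z(H) = 0.1764
z(FA) = -0.5828
d' = z(H) − z(FA) = 0.1764 − (-0.5828) = 0.7592

d-prime = 0.759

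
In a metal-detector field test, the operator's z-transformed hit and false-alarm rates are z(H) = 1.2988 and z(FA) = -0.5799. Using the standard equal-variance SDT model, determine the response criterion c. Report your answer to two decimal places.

c = -0.36

c = −½·[z(H) + z(FA)] = −½·(1.2988 + (-0.5799)) = -0.35945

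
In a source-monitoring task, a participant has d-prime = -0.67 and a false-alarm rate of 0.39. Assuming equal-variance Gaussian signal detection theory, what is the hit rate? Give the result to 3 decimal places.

z(false-alarm rate) = z(0.39) = -0.2793
z(H) = z(FA) + d' = -0.2793 + (-0.67) = -0.9493
hit rate = Φ(-0.9493) = 0.1712

hit rate = 0.171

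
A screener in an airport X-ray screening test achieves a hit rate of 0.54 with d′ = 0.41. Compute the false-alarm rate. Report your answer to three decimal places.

false-alarm rate = 0.378

z(hit rate) = z(0.54) = 0.1004
z(FA) = z(H) − d' = 0.1004 − 0.41 = -0.3096
false-alarm rate = Φ(-0.3096) = 0.3784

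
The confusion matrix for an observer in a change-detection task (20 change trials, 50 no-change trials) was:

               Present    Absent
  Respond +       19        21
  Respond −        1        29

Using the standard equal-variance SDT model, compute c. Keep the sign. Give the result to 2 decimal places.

c = -0.72

H = 19/20 = 0.9500
FA = 21/50 = 0.4200
z(H) = 1.645
z(FA) = -0.202
c = −½·[z(H) + z(FA)] = −0.5 × (1.645 + (-0.202)) = -0.7215
c < 0: the observer has a liberal response bias.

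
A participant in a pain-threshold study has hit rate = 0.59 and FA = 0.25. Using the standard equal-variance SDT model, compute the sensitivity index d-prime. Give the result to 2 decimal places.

d-prime = 0.90

z(H) = z(0.59) = 0.228
z(FA) = z(0.25) = -0.674
d' = z(H) − z(FA) = 0.228 − (-0.674) = 0.902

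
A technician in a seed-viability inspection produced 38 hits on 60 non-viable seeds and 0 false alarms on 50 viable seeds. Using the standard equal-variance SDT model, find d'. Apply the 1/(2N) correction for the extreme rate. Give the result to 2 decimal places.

The false-alarm rate is 0/50 = 0, so apply the 1/(2N) correction: FA → 1/(2·50) = 0.01000.
z(H) = z(0.63333) = 0.341
z(FA) = z(0.01000) = -2.326
d' = 0.341 − (-2.326) = 2.667

d' = 2.67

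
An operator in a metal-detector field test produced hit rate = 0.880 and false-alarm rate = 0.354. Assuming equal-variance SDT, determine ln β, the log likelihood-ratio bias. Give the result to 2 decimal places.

z(0.880) = 1.175, z(0.354) = -0.375
ln β = −½·[z(H)² − z(FA)²] = −0.5 × (1.381 − 0.141) = -0.620

ln β = -0.62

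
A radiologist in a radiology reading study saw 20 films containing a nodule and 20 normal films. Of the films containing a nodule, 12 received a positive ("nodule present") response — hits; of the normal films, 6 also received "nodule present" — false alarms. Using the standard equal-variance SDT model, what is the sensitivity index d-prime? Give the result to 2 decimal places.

H = 12/20 = 0.6000
FA = 6/20 = 0.3000
Φ⁻¹(H) = 0.2533
Φ⁻¹(FA) = -0.5244
d' = z(H) − z(FA) = 0.2533 − (-0.5244) = 0.7777

d-prime = 0.78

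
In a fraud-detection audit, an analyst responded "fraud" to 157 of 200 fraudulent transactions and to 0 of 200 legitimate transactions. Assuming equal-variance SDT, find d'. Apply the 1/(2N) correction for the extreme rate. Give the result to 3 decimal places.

d' = 3.596

The false-alarm rate is 0/200 = 0, so apply the 1/(2N) correction: FA → 1/(2·200) = 0.00250.
z(H) = z(0.78500) = 0.7892
z(FA) = z(0.00250) = -2.8070
d' = 0.7892 − (-2.8070) = 3.5962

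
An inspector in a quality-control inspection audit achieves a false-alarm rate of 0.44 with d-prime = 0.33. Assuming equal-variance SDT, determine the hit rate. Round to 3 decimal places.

z(false-alarm rate) = z(0.44) = -0.1510
z(H) = z(FA) + d' = -0.1510 + 0.33 = 0.1790
hit rate = Φ(0.1790) = 0.5710

hit rate = 0.571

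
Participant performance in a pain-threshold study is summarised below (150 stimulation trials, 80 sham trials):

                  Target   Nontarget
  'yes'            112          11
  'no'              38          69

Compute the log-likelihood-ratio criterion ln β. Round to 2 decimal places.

ln β = 0.38

H = 112/150 = 0.7467
FA = 11/80 = 0.1375
Φ⁻¹(H) = 0.664
Φ⁻¹(FA) = -1.092
ln β = −½·[z(H)² − z(FA)²] = −0.5 × (0.441 − 1.192) = 0.3755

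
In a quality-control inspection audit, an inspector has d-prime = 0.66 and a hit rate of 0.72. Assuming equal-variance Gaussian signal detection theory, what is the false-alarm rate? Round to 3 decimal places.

z(hit rate) = z(0.72) = 0.5828
z(FA) = z(H) − d' = 0.5828 − 0.66 = -0.0772
false-alarm rate = Φ(-0.0772) = 0.4692

false-alarm rate = 0.469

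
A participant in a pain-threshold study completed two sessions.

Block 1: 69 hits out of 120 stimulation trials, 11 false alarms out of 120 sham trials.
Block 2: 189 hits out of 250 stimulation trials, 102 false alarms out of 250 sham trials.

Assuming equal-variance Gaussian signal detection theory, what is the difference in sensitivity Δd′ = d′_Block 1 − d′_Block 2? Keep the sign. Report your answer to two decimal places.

Δd′ = 0.59

Block 1: z(0.5750) = 0.189, z(0.0917) = -1.330, d' = 1.519
Block 2: z(0.7560) = 0.693, z(0.4080) = -0.233, d' = 0.926
Δd' = d'_Block 1 − d'_Block 2 = 1.519 − 0.926 = 0.593
Block 1 has the higher sensitivity.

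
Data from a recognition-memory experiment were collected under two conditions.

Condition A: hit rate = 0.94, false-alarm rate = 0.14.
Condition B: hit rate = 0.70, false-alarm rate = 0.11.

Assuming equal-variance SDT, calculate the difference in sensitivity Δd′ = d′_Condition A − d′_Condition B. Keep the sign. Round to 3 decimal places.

Δd′ = 0.884

Condition A: z(0.94) = 1.5548, z(0.14) = -1.0803, d' = 2.6351
Condition B: z(0.70) = 0.5244, z(0.11) = -1.2265, d' = 1.7509
Δd' = d'_Condition A − d'_Condition B = 2.6351 − 1.7509 = 0.8842
Condition A has the higher sensitivity.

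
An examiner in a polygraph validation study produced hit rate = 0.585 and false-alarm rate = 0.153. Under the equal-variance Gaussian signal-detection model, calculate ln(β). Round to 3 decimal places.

ln β = 0.501

z(H) = 0.2147
z(FA) = -1.0237
ln β = −½·[z(H)² − z(FA)²] = −0.5 × (0.0461 − 1.0480) = 0.50095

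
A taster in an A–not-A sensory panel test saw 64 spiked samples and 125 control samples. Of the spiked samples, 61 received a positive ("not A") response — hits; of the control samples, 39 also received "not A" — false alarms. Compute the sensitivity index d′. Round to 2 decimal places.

H = 61/64 = 0.9531
FA = 39/125 = 0.3120
z(H) = 1.676
z(FA) = -0.490
d' = z(H) − z(FA) = 1.676 − (-0.490) = 2.166

d′ = 2.17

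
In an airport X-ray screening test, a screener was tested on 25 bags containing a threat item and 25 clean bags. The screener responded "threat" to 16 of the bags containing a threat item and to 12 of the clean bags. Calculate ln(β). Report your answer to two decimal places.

H = 16/25 = 0.6400
FA = 12/25 = 0.4800
z(H) = z(0.6400) = 0.358
z(FA) = z(0.4800) = -0.050
ln β = −½·[z(H)² − z(FA)²] = −0.5 × (0.128 − 0.003) = -0.0625

ln β = -0.06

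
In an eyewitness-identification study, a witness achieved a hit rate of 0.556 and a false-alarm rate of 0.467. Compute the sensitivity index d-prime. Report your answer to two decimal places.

z(0.556) = 0.141, z(0.467) = -0.083
d' = z(H) − z(FA) = 0.141 − (-0.083) = 0.224

d-prime = 0.22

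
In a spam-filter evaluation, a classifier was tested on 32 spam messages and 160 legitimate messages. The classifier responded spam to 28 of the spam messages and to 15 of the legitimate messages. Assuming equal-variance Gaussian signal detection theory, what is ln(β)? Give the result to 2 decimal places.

ln β = 0.21

H = 28/32 = 0.8750
FA = 15/160 = 0.0938
z(H) = 1.150
z(FA) = -1.318
ln β = −½·[z(H)² − z(FA)²] = −0.5 × (1.323 − 1.737) = 0.207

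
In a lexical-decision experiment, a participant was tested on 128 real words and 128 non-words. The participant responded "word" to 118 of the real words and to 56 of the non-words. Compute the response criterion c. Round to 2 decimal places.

H = 118/128 = 0.9219
FA = 56/128 = 0.4375
z(H) = 1.4180
z(FA) = -0.1573
c = −½·[z(H) + z(FA)] = −0.5 × (1.4180 + (-0.1573)) = -0.63035
c < 0: the participant has a liberal response bias.

c = -0.63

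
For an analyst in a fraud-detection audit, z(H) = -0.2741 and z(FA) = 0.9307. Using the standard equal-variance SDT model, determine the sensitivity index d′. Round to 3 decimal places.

d' = z(H) − z(FA) = -0.2741 − 0.9307 = -1.2048

d′ = -1.205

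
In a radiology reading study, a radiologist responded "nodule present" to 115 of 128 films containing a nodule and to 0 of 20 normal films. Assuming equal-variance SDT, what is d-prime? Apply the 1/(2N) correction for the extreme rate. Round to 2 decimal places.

The false-alarm rate is 0/20 = 0, so apply the 1/(2N) correction: FA → 1/(2·20) = 0.02500.
z(H) = z(0.89844) = 1.273
z(FA) = z(0.02500) = -1.960
d' = 1.273 − (-1.960) = 3.233

d-prime = 3.23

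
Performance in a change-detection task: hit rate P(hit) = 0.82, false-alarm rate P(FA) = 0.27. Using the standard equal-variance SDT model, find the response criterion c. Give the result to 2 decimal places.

z(H) = z(0.82) = 0.915
z(FA) = z(0.27) = -0.613
c = −½·[z(H) + z(FA)] = −0.5 × (0.915 + (-0.613)) = -0.151

c = -0.15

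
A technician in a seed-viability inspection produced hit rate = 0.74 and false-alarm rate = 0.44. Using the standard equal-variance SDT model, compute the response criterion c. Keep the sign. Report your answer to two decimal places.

z(H) = z(0.74) = 0.6433
z(FA) = z(0.44) = -0.1510
c = −½·[z(H) + z(FA)] = −0.5 × (0.6433 + (-0.1510)) = -0.24615

c = -0.25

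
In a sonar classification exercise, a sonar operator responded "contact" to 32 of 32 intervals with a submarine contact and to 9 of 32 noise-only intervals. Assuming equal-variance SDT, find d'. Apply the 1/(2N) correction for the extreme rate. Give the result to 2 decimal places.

The hit rate is 32/32 = 1, so apply the 1/(2N) correction: H → 1 − 1/(2·32) = 0.98438.
z(H) = z(0.98438) = 2.154
z(FA) = z(0.28125) = -0.579
d' = 2.154 − (-0.579) = 2.733

d' = 2.73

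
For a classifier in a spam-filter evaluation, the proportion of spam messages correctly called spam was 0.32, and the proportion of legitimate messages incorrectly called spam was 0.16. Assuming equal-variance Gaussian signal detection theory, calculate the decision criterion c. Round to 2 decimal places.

c = 0.73

z(H) = z(0.32) = -0.468
z(FA) = z(0.16) = -0.994
c = −½·[z(H) + z(FA)] = −0.5 × (-0.468 + (-0.994)) = 0.731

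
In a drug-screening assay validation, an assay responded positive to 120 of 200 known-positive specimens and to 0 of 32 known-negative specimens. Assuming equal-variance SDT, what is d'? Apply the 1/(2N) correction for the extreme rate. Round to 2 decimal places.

d' = 2.41

The false-alarm rate is 0/32 = 0, so apply the 1/(2N) correction: FA → 1/(2·32) = 0.01562.
z(H) = z(0.60000) = 0.253
z(FA) = z(0.01562) = -2.154
d' = 0.253 − (-2.154) = 2.407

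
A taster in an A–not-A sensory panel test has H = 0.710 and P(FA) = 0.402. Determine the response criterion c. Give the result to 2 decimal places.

z(H) = z(0.710) = 0.553
z(FA) = z(0.402) = -0.248
c = −½·[z(H) + z(FA)] = −0.5 × (0.553 + (-0.248)) = -0.1525
c < 0: the taster has a liberal response bias.

c = -0.15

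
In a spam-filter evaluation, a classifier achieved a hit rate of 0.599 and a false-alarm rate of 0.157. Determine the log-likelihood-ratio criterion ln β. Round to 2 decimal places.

ln β = 0.48

z(H) = z(0.599) = 0.251
z(FA) = z(0.157) = -1.007
ln β = −½·[z(H)² − z(FA)²] = −0.5 × (0.063 − 1.014) = 0.4755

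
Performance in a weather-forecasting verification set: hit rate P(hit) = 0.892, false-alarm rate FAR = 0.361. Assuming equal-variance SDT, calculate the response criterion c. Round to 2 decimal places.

c = -0.44

z(H) = 1.237
z(FA) = -0.356
c = −½·[z(H) + z(FA)] = −0.5 × (1.237 + (-0.356)) = -0.4405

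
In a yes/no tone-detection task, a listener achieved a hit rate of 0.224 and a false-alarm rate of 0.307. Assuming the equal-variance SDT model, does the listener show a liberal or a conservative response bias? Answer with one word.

z(H) = -0.759, z(FA) = -0.504
c = −½·(z(H) + z(FA)) = 0.6315
c > 0 → conservative criterion (biased toward responding “no”).

conservative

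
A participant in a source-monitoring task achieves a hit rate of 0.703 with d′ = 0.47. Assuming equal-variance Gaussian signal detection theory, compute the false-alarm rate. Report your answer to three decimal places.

z(hit rate) = z(0.703) = 0.5330
z(FA) = z(H) − d' = 0.5330 − 0.47 = 0.0630
false-alarm rate = Φ(0.0630) = 0.5251

false-alarm rate = 0.525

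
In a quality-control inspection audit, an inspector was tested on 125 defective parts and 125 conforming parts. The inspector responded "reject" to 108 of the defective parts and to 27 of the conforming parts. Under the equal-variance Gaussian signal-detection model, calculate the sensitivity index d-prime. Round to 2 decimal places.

H = 108/125 = 0.8640
FA = 27/125 = 0.2160
z(H) = 1.0985
z(FA) = -0.7858
d' = z(H) − z(FA) = 1.0985 − (-0.7858) = 1.8843

d-prime = 1.88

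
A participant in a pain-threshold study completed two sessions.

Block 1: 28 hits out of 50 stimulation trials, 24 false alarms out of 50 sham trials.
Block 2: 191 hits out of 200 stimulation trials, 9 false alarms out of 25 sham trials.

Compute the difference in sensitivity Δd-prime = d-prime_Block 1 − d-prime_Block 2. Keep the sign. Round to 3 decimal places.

Δd-prime = -1.853

Block 1: z(0.5600) = 0.1510, z(0.4800) = -0.0502, d' = 0.2012
Block 2: z(0.9550) = 1.6954, z(0.3600) = -0.3585, d' = 2.0539
Δd' = d'_Block 1 − d'_Block 2 = 0.2012 − 2.0539 = -1.8527
Block 2 has the higher sensitivity.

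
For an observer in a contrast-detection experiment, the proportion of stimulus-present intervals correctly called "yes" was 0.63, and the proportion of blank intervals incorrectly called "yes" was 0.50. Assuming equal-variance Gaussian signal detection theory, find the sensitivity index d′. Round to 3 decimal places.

z(H) = 0.3319
z(FA) = 0.0000
d' = z(H) − z(FA) = 0.3319 − 0.0000 = 0.3319

d′ = 0.332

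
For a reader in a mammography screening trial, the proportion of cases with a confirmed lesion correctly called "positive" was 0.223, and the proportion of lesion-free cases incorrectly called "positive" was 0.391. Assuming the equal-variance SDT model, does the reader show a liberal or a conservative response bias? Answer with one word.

z(H) = -0.762, z(FA) = -0.277
c = −½·(z(H) + z(FA)) = 0.5195
c > 0 → conservative criterion (biased toward responding “no”).

conservative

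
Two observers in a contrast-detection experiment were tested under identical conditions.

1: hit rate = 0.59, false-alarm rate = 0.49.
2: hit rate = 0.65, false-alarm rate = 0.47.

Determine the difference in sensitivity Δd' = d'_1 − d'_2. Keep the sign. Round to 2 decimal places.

1: z(0.59) = 0.228, z(0.49) = -0.025, d' = 0.253
2: z(0.65) = 0.385, z(0.47) = -0.075, d' = 0.460
Δd' = d'_1 − d'_2 = 0.253 − 0.460 = -0.207
2 has the higher sensitivity.

Δd' = -0.21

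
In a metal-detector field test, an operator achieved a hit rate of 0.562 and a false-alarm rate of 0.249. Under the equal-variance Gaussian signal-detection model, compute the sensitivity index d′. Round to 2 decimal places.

d′ = 0.83

z(H) = 0.1560
z(FA) = -0.6776
d' = z(H) − z(FA) = 0.1560 − (-0.6776) = 0.8336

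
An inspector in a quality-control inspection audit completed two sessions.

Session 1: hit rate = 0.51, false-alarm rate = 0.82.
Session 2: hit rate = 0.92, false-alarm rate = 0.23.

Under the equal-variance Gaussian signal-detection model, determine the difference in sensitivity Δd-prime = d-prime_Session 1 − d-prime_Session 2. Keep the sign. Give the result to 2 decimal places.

Session 1: z(0.51) = 0.025, z(0.82) = 0.915, d' = -0.890
Session 2: z(0.92) = 1.405, z(0.23) = -0.739, d' = 2.144
Δd' = d'_Session 1 − d'_Session 2 = -0.890 − 2.144 = -3.034
Session 2 has the higher sensitivity.

Δd-prime = -3.03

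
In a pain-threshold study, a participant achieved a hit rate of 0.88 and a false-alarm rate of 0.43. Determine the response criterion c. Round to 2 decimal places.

Φ⁻¹(H) = Φ⁻¹(0.88) = 1.1750
Φ⁻¹(FA) = Φ⁻¹(0.43) = -0.1764
c = −½·[z(H) + z(FA)] = −0.5 × (1.1750 + (-0.1764)) = -0.4993

c = -0.50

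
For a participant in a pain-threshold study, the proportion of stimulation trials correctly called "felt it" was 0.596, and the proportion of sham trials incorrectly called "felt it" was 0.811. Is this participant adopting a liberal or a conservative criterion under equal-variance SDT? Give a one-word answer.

liberal

z(H) = 0.243, z(FA) = 0.882
c = −½·(z(H) + z(FA)) = -0.5625
c < 0 → liberal criterion (biased toward responding “yes”).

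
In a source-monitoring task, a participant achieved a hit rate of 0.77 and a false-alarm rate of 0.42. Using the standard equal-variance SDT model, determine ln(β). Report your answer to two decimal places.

ln β = -0.25

Φ⁻¹(H) = Φ⁻¹(0.77) = 0.739
Φ⁻¹(FA) = Φ⁻¹(0.42) = -0.202
ln β = −½·[z(H)² − z(FA)²] = −0.5 × (0.546 − 0.041) = -0.2525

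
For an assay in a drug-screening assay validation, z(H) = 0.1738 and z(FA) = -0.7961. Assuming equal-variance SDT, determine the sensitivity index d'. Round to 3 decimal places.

d' = 0.970

d' = z(H) − z(FA) = 0.1738 − (-0.7961) = 0.9699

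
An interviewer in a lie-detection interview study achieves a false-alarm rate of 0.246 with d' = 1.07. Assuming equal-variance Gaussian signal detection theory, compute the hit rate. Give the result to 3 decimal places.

z(false-alarm rate) = z(0.246) = -0.6871
z(H) = z(FA) + d' = -0.6871 + 1.07 = 0.3829
hit rate = Φ(0.3829) = 0.6491

hit rate = 0.649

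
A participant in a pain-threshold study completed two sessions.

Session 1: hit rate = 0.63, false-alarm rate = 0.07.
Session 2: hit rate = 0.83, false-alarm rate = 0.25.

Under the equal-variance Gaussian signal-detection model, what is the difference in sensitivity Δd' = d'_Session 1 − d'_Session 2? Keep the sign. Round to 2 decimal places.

Session 1: z(0.63) = 0.332, z(0.07) = -1.476, d' = 1.808
Session 2: z(0.83) = 0.954, z(0.25) = -0.674, d' = 1.628
Δd' = d'_Session 1 − d'_Session 2 = 1.808 − 1.628 = 0.180
Session 1 has the higher sensitivity.

Δd' = 0.18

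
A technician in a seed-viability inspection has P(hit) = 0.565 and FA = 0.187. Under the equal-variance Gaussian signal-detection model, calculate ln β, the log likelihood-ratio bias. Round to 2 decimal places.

ln β = 0.38

Φ⁻¹(H) = 0.164
Φ⁻¹(FA) = -0.889
ln β = −½·[z(H)² − z(FA)²] = −0.5 × (0.027 − 0.790) = 0.3815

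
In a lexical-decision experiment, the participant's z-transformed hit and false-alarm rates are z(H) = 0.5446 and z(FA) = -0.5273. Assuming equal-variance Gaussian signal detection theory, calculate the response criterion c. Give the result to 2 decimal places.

c = -0.01

c = −½·[z(H) + z(FA)] = −½·(0.5446 + (-0.5273)) = -0.00865
c < 0: the participant has a liberal response bias.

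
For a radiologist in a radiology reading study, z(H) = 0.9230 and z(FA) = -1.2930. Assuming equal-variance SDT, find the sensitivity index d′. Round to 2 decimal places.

d' = z(H) − z(FA) = 0.9230 − (-1.2930) = 2.2160

d′ = 2.22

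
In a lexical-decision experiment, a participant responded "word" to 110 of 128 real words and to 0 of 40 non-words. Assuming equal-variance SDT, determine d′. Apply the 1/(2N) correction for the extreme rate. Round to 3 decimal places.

d′ = 3.319

The false-alarm rate is 0/40 = 0, so apply the 1/(2N) correction: FA → 1/(2·40) = 0.01250.
z(H) = z(0.85938) = 1.0775
z(FA) = z(0.01250) = -2.2414
d' = 1.0775 − (-2.2414) = 3.3189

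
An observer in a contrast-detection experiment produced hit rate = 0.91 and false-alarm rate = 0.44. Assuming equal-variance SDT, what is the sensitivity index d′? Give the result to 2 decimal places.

Φ⁻¹(H) = Φ⁻¹(0.91) = 1.3408
Φ⁻¹(FA) = Φ⁻¹(0.44) = -0.1510
d' = z(H) − z(FA) = 1.3408 − (-0.1510) = 1.4918

d′ = 1.49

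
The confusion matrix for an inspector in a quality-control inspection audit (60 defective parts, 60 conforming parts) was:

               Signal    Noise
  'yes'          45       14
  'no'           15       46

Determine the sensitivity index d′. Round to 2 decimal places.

H = 45/60 = 0.7500
FA = 14/60 = 0.2333
z(H) = 0.6745
z(FA) = -0.7280
d' = z(H) − z(FA) = 0.6745 − (-0.7280) = 1.4025

d′ = 1.40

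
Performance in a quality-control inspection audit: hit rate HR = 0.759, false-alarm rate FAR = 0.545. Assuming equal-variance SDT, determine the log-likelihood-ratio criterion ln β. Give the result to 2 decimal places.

z(H) = z(0.759) = 0.703
z(FA) = z(0.545) = 0.113
ln β = −½·[z(H)² − z(FA)²] = −0.5 × (0.494 − 0.013) = -0.2405

ln β = -0.24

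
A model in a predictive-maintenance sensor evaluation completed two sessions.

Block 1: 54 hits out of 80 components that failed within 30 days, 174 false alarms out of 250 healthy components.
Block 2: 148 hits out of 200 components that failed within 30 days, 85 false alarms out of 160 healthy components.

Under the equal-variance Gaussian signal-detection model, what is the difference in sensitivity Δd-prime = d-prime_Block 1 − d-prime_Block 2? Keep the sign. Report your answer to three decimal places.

Block 1: z(0.6750) = 0.4538, z(0.6960) = 0.5129, d' = -0.0591
Block 2: z(0.7400) = 0.6433, z(0.5312) = 0.0783, d' = 0.5650
Δd' = d'_Block 1 − d'_Block 2 = -0.0591 − 0.5650 = -0.6241
Block 2 has the higher sensitivity.

Δd-prime = -0.624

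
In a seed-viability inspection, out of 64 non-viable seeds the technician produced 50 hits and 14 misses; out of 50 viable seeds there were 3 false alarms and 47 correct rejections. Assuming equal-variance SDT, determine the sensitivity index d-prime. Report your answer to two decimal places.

d-prime = 2.33

H = 50/64 = 0.7812
FA = 3/50 = 0.0600
z(H) = z(0.7812) = 0.7763
z(FA) = z(0.0600) = -1.5548
d' = z(H) − z(FA) = 0.7763 − (-1.5548) = 2.3311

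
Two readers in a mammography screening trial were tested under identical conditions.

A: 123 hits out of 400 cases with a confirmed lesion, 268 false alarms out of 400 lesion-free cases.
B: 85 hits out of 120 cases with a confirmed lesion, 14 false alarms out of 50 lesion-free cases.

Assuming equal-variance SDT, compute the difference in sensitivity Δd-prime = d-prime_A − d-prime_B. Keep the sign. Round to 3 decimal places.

Δd-prime = -2.074

A: z(0.3075) = -0.5029, z(0.6700) = 0.4399, d' = -0.9428
B: z(0.7083) = 0.5484, z(0.2800) = -0.5828, d' = 1.1312
Δd' = d'_A − d'_B = -0.9428 − 1.1312 = -2.0740
B has the higher sensitivity.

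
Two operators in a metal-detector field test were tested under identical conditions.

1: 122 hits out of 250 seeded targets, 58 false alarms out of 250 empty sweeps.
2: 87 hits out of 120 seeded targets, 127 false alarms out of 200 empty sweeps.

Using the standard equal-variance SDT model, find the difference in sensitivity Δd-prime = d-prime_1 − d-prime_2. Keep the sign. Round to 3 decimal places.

1: z(0.4880) = -0.0301, z(0.2320) = -0.7323, d' = 0.7022
2: z(0.7250) = 0.5978, z(0.6350) = 0.3451, d' = 0.2527
Δd' = d'_1 − d'_2 = 0.7022 − 0.2527 = 0.4495
1 has the higher sensitivity.

Δd-prime = 0.450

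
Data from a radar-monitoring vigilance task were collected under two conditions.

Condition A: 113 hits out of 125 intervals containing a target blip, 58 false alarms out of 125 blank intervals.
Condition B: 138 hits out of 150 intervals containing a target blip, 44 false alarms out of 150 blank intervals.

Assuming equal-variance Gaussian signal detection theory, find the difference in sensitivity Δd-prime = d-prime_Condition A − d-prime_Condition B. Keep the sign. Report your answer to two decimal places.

Δd-prime = -0.55

Condition A: z(0.9040) = 1.305, z(0.4640) = -0.090, d' = 1.395
Condition B: z(0.9200) = 1.405, z(0.2933) = -0.544, d' = 1.949
Δd' = d'_Condition A − d'_Condition B = 1.395 − 1.949 = -0.554
Condition B has the higher sensitivity.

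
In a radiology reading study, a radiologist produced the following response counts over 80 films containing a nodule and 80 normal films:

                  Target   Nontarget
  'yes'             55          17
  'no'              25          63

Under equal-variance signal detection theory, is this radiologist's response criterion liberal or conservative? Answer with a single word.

conservative

z(H) = 0.489, z(FA) = -0.798
c = −½·(z(H) + z(FA)) = 0.1545
c > 0 → conservative criterion (biased toward responding “no”).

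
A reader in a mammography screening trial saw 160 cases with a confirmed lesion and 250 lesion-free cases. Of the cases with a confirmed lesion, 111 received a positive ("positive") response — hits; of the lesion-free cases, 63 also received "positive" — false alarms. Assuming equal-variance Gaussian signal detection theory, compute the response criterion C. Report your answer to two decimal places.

C = 0.08

H = 111/160 = 0.6937
FA = 63/250 = 0.2520
z(0.6937) = 0.506, z(0.2520) = -0.668
c = −½·[z(H) + z(FA)] = −0.5 × (0.506 + (-0.668)) = 0.081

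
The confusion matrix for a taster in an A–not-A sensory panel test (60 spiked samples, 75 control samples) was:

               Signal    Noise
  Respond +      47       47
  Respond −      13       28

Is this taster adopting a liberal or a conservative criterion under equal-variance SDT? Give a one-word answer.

liberal

z(H) = 0.784, z(FA) = 0.323
c = −½·(z(H) + z(FA)) = -0.5535
c < 0 → liberal criterion (biased toward responding “yes”).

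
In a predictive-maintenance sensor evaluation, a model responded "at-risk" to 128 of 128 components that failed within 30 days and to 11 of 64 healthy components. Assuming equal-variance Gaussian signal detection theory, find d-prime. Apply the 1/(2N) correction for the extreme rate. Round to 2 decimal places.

d-prime = 3.61

The hit rate is 128/128 = 1, so apply the 1/(2N) correction: H → 1 − 1/(2·128) = 0.99609.
z(H) = z(0.99609) = 2.660
z(FA) = z(0.17188) = -0.947
d' = 2.660 − (-0.947) = 3.607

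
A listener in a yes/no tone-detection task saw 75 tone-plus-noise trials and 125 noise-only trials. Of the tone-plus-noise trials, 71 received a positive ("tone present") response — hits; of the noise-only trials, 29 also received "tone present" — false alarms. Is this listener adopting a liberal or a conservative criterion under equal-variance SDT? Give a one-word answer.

z(H) = 1.613, z(FA) = -0.732
c = −½·(z(H) + z(FA)) = -0.4405
c < 0 → liberal criterion (biased toward responding “yes”).

liberal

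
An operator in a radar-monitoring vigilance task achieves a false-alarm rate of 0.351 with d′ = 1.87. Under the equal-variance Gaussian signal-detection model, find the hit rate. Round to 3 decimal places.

hit rate = 0.932

z(false-alarm rate) = z(0.351) = -0.3826
z(H) = z(FA) + d' = -0.3826 + 1.87 = 1.4874
hit rate = Φ(1.4874) = 0.9315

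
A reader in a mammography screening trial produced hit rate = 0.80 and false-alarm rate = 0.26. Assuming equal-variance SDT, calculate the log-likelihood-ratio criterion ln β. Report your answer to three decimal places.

ln β = -0.147

z(H) = z(0.80) = 0.8416
z(FA) = z(0.26) = -0.6433
ln β = −½·[z(H)² − z(FA)²] = −0.5 × (0.7083 − 0.4138) = -0.14725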